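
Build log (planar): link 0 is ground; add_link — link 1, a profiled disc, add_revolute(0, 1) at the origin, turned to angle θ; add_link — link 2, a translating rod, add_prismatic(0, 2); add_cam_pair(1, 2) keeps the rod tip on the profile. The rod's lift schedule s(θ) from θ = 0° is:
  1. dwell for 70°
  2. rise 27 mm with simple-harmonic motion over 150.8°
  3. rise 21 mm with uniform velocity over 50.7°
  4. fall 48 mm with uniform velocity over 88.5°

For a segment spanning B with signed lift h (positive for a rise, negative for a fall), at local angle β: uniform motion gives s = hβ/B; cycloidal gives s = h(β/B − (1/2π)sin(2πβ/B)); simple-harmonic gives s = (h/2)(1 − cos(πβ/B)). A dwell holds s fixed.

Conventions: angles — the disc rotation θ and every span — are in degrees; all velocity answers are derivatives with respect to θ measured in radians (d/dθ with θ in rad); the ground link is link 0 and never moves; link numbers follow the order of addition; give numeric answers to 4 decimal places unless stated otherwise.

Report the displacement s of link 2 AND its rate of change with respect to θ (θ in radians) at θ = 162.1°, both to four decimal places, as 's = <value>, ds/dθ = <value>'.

seg 1 [0°–70°] dwell: s stays 0.0000
seg 2 [70°–220.8°] simple-harmonic, h=27: θ=162.1° here. β=92.1, B=150.8. 27/2·(1 − cos(π·0.6107)) = 18.1026 → s = 18.1026
velocity in seg [70°–220.8°] (simple-harmonic), θ in radians: β = 92.1° = 1.6074 rad, B = 150.8° = 2.6320 rad; ds/dθ = (πh/(2B)) sin(πβ/B) = (π·27/(2·2.6320)) sin(π·0.6107) = 15.148630 mm/rad

s = 18.1026, ds/dθ = 15.1486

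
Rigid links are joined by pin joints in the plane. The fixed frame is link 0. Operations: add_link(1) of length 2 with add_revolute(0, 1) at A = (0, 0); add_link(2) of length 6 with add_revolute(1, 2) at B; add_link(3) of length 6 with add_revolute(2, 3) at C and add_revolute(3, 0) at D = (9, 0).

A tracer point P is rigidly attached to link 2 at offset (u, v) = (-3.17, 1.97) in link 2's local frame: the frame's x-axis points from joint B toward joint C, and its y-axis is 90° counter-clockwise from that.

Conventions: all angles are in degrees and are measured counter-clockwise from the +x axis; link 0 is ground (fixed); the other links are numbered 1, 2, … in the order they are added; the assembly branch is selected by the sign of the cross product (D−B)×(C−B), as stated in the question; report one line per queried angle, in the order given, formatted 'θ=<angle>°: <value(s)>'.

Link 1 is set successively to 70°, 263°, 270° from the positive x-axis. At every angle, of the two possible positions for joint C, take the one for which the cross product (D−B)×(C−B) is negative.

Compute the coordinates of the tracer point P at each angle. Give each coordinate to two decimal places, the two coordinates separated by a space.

A=(0,0), D=(9.00,0)
θ=70°: B = A + 2.00·(cos70°, sin70°) = (0.6840, 1.8794)
θ=70°: |BD| = 8.5257
θ=70°: circle(B,6.00) ∩ circle(D,6.00): a=4.2628, h=4.2223
θ=70°:   candidates: C₊=(5.7728,5.0582) cross=35.998; C₋=(3.9113,-3.1788) cross=-35.998
θ=70°:   branch - wants cross < 0 → take C=(3.9113,-3.1788) (cross=-35.998)
θ=70°: ex = (C−B)/|BC| = (0.5379,-0.8430); ey = (0.8430,0.5379)
θ=70°: P = B + -3.17·ex + 1.97·ey = (0.6398,5.6114)
θ=263°: B = A + 2.00·(cos263°, sin263°) = (-0.2437, -1.9851)
θ=263°: |BD| = 9.4545
θ=263°: circle(B,6.00) ∩ circle(D,6.00): a=4.7272, h=3.6950
θ=263°:   candidates: C₊=(3.6023,2.6201) cross=34.935; C₋=(5.1539,-4.6052) cross=-34.935
θ=263°:   branch - wants cross < 0 → take C=(5.1539,-4.6052) (cross=-34.935)
θ=263°: ex = (C−B)/|BC| = (0.8996,-0.4367); ey = (0.4367,0.8996)
θ=263°: P = B + -3.17·ex + 1.97·ey = (-2.2352,1.1714)
θ=270°: B = A + 2.00·(cos270°, sin270°) = (-0.0000, -2.0000)
θ=270°: |BD| = 9.2195
θ=270°: circle(B,6.00) ∩ circle(D,6.00): a=4.6098, h=3.8406
θ=270°:   candidates: C₊=(3.6669,2.7491) cross=35.408; C₋=(5.3331,-4.7491) cross=-35.408
θ=270°:   branch - wants cross < 0 → take C=(5.3331,-4.7491) (cross=-35.408)
θ=270°: ex = (C−B)/|BC| = (0.8889,-0.4582); ey = (0.4582,0.8889)
θ=270°: P = B + -3.17·ex + 1.97·ey = (-1.9150,1.2035)

θ=70°: 0.64 5.61
θ=263°: -2.24 1.17
θ=270°: -1.92 1.20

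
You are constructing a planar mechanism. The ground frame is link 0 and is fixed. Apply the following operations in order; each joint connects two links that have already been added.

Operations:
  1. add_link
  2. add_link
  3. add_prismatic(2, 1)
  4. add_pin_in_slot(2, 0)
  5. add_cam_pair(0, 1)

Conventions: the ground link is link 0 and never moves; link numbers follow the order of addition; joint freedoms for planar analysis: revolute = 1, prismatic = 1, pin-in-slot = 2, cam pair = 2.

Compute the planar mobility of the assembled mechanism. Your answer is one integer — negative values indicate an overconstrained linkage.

(L,J1,J2)=(1,0,0); link0 fixed
link1: (2,0,0)
link2: (3,0,0)
P 2-1 [J1]: (3,1,0)
PS 2-0 [J2]: (3,1,1)
C 0-1 [J2]: (3,1,2)
Grübler: 3·2 − 2·1 − 2 = 2

M = 2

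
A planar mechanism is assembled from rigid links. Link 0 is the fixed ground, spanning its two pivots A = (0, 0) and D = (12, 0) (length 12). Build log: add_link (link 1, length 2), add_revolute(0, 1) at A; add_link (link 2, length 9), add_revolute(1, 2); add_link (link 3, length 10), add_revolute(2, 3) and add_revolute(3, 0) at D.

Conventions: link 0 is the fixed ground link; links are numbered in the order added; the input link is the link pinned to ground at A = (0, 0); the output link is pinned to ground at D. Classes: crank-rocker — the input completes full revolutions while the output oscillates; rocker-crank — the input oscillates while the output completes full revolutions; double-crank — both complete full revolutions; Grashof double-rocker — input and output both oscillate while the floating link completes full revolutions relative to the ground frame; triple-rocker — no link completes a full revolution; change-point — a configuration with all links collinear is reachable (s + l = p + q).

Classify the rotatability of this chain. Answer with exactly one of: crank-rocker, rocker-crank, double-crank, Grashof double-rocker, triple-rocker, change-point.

lengths: ground=12, input=2, coupler=9, output=10
sorted: s=2 (shortest), l=12 (longest), p+q=19
s + l = 14 vs p + q = 19
s + l < p + q (Grashof) with shortest = input link → crank-rocker

crank-rocker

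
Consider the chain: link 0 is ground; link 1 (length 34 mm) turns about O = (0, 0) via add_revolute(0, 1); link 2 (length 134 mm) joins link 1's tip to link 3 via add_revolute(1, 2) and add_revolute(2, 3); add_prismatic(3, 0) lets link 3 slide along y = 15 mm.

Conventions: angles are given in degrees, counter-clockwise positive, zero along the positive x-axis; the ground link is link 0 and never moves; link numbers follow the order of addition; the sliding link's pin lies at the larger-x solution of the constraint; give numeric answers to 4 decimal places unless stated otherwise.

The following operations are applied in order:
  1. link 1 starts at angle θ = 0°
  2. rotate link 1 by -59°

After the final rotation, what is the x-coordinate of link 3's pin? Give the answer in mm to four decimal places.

geometry: r = 34 mm, L = 134 mm, e = 15 mm; θ starts at 0°
rotate link 1 by -59°: θ ← 0° -59° = -59°
crank pin P = (r cos θ, r sin θ) = (17.511295, -29.143688)
h = r sin θ − e = -29.143688 − 15 = -44.143688
x = r cos θ + √(L² − h²) = 17.511295 + 126.520096 = 144.031391

144.0314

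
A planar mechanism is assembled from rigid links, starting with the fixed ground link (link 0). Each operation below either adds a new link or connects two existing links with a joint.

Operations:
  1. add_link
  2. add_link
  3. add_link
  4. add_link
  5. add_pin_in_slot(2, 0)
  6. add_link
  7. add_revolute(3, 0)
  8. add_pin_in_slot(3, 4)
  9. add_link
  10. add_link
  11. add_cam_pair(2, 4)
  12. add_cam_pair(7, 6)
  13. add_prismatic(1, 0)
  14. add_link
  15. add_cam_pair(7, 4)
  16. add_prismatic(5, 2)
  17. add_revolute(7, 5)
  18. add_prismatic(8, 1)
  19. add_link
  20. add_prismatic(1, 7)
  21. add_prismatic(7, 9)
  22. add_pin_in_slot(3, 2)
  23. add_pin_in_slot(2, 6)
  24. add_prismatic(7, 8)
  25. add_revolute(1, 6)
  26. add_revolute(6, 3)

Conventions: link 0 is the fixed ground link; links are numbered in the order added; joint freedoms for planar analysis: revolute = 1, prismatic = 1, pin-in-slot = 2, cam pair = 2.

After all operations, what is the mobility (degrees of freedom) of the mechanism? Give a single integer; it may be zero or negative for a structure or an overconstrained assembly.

L=1 J1=0 J2=0
add link → L=2 J1=0 J2=0
add link → L=3 J1=0 J2=0
add link → L=4 J1=0 J2=0
add link → L=5 J1=0 J2=0
PS@2,0 dof=2 J2 → L=5 J1=0 J2=1
add link → L=6 J1=0 J2=1
R@3,0 dof=1 J1 → L=6 J1=1 J2=1
PS@3,4 dof=2 J2 → L=6 J1=1 J2=2
add link → L=7 J1=1 J2=2
add link → L=8 J1=1 J2=2
C@2,4 dof=2 J2 → L=8 J1=1 J2=3
C@7,6 dof=2 J2 → L=8 J1=1 J2=4
P@1,0 dof=1 J1 → L=8 J1=2 J2=4
add link → L=9 J1=2 J2=4
C@7,4 dof=2 J2 → L=9 J1=2 J2=5
P@5,2 dof=1 J1 → L=9 J1=3 J2=5
R@7,5 dof=1 J1 → L=9 J1=4 J2=5
P@8,1 dof=1 J1 → L=9 J1=5 J2=5
add link → L=10 J1=5 J2=5
P@1,7 dof=1 J1 → L=10 J1=6 J2=5
P@7,9 dof=1 J1 → L=10 J1=7 J2=5
PS@3,2 dof=2 J2 → L=10 J1=7 J2=6
PS@2,6 dof=2 J2 → L=10 J1=7 J2=7
P@7,8 dof=1 J1 → L=10 J1=8 J2=7
R@1,6 dof=1 J1 → L=10 J1=9 J2=7
R@6,3 dof=1 J1 → L=10 J1=10 J2=7
M=3(L−1)−2J1−J2=3·9−2·10−7=0

M = 0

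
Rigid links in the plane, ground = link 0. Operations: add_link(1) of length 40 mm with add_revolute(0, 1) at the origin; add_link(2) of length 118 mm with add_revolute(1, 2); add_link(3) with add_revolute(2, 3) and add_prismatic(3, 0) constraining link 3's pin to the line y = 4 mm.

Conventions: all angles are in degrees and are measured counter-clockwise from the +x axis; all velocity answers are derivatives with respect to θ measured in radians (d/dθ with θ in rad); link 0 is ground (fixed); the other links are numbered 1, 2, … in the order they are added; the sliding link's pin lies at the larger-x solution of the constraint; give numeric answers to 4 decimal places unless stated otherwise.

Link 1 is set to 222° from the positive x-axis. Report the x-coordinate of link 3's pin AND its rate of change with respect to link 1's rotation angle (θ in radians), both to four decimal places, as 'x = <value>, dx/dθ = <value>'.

geometry: r = 40 mm, L = 118 mm, e = 4 mm
crank pin P = (r cos θ, r sin θ) = (-29.725793, -26.765224)
h = r sin θ − e = -26.765224 − 4 = -30.765224
x = r cos θ + √(L² − h²) = -29.725793 + 113.918835 = 84.193042
dx/dθ = −r sin θ − h·r cos θ/√(L² − h²) (θ in radians; h = -30.765224) = 18.737397

x = 84.1930, dx/dθ = 18.7374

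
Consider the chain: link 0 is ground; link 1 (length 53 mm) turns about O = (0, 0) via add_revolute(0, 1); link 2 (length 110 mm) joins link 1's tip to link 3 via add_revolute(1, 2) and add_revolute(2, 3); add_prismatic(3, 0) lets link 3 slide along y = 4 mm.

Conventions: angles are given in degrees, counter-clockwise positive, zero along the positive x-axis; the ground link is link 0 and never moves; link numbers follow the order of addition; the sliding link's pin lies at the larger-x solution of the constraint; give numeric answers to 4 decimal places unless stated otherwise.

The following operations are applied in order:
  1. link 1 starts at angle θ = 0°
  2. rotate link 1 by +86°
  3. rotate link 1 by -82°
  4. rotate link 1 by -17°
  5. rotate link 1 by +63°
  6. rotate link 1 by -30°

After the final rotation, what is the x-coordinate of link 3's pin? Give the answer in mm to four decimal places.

geometry: r = 53 mm, L = 110 mm, e = 4 mm; θ starts at 0°
rotate link 1 by +86°: θ ← 0° +86° = 86°
rotate link 1 by -82°: θ ← 86° -82° = 4°
rotate link 1 by -17°: θ ← 4° -17° = -13°
rotate link 1 by +63°: θ ← -13° +63° = 50°
rotate link 1 by -30°: θ ← 50° -30° = 20°
crank pin P = (r cos θ, r sin θ) = (49.803709, 18.127068)
h = r sin θ − e = 18.127068 − 4 = 14.127068
x = r cos θ + √(L² − h²) = 49.803709 + 109.089074 = 158.892782

158.8928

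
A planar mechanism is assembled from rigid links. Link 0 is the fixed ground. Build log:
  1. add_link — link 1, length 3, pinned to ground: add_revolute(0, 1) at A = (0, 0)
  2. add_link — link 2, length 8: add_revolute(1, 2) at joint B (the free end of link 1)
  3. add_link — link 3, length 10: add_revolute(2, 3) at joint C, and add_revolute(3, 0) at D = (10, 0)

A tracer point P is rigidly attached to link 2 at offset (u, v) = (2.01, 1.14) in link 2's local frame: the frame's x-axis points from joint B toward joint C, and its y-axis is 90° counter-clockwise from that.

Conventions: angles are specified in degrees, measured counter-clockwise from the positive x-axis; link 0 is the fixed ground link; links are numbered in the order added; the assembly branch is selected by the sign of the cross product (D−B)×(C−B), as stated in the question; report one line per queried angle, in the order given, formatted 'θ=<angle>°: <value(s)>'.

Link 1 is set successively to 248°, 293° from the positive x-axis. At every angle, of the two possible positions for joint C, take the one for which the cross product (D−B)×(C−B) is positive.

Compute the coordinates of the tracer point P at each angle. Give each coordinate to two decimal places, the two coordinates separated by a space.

A=(0,0), D=(10.00,0)
θ=248°: B = A + 3.00·(cos248°, sin248°) = (-1.1238, -2.7816)
θ=248°: |BD| = 11.4663
θ=248°: circle(B,8.00) ∩ circle(D,10.00): a=4.1633, h=6.8313
θ=248°:   candidates: C₊=(1.2580,4.8557) cross=78.330; C₋=(4.5723,-8.3988) cross=-78.330
θ=248°:   branch + wants cross > 0 → take C=(1.2580,4.8557) (cross=78.330)
θ=248°: ex = (C−B)/|BC| = (0.2977,0.9547); ey = (-0.9547,0.2977)
θ=248°: P = B + 2.01·ex + 1.14·ey = (-1.6137,-0.5233)
θ=293°: B = A + 3.00·(cos293°, sin293°) = (1.1722, -2.7615)
θ=293°: |BD| = 9.2497
θ=293°: circle(B,8.00) ∩ circle(D,10.00): a=2.6788, h=7.5382
θ=293°:   candidates: C₊=(1.4783,5.2326) cross=69.725; C₋=(5.9794,-9.1561) cross=-69.725
θ=293°:   branch + wants cross > 0 → take C=(1.4783,5.2326) (cross=69.725)
θ=293°: ex = (C−B)/|BC| = (0.0383,0.9993); ey = (-0.9993,0.0383)
θ=293°: P = B + 2.01·ex + 1.14·ey = (0.1099,-0.7094)

θ=248°: -1.61 -0.52
θ=293°: 0.11 -0.71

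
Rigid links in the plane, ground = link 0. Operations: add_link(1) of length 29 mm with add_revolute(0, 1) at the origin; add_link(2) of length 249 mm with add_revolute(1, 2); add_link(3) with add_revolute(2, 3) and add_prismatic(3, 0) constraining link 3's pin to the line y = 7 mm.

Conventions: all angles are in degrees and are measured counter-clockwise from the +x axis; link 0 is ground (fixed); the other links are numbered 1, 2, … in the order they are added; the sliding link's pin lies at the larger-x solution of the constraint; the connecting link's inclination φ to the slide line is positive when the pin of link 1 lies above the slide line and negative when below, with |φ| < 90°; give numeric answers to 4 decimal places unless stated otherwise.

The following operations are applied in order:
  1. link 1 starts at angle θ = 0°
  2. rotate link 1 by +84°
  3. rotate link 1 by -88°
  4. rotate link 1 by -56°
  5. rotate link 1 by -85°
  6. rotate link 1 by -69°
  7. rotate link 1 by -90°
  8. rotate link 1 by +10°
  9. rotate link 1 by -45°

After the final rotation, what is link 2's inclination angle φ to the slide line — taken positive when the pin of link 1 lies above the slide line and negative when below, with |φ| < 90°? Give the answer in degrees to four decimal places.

geometry: r = 29 mm, L = 249 mm, e = 7 mm; θ starts at 0°
rotate link 1 by +84°: θ ← 0° +84° = 84°
rotate link 1 by -88°: θ ← 84° -88° = -4°
rotate link 1 by -56°: θ ← -4° -56° = -60°
rotate link 1 by -85°: θ ← -60° -85° = -145°
rotate link 1 by -69°: θ ← -145° -69° = -214°
rotate link 1 by -90°: θ ← -214° -90° = -304°
rotate link 1 by +10°: θ ← -304° +10° = -294°
rotate link 1 by -45°: θ ← -294° -45° = -339°
h = r sin θ − e = 10.392671 − 7 = 3.392671
sin φ = h / L = 3.392671 / 249 = 0.01362518
φ = arcsin(0.01362518) = 0.780690°

0.7807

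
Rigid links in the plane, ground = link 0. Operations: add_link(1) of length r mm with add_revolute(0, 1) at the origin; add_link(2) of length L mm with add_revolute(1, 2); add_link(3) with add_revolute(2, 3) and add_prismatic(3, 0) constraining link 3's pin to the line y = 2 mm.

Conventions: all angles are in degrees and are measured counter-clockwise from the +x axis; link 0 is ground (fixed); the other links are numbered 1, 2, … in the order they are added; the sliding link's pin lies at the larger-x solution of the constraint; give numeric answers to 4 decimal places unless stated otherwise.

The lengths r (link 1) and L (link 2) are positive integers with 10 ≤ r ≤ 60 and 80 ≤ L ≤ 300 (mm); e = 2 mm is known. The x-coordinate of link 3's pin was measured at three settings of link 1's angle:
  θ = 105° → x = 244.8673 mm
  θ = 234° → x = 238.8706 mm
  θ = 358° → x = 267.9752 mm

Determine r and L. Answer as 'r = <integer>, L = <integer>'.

constraint per measurement: (x − r cos θ)² + (r sin θ − e)² = L²
subtracting the θ₁ and θ₂ equations cancels the r² and L² terms:
r = (x₁² − x₂²) / (2[(x₁cos θ₁ + e sin θ₁) − (x₂cos θ₂ + e sin θ₂)]) = 18.0001 → r = 18
L² = (x₁ − r cos θ₁)² + (r sin θ₁ − e)² = 62499.9955 → L = 250.0000 → L = 250
check at θ₃=358°: x = 267.9752 (printed 267.9752) ✓

r = 18, L = 250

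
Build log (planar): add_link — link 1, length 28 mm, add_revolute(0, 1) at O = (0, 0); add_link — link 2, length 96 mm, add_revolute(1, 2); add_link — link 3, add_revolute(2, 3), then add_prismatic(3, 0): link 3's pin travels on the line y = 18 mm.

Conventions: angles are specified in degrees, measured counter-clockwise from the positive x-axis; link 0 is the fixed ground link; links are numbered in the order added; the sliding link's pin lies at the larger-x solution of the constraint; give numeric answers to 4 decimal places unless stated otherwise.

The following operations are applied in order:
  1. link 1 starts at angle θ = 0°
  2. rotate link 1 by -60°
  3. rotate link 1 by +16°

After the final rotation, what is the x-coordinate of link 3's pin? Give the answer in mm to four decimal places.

geometry: r = 28 mm, L = 96 mm, e = 18 mm; θ starts at 0°
rotate link 1 by -60°: θ ← 0° -60° = -60°
rotate link 1 by +16°: θ ← -60° +16° = -44°
crank pin P = (r cos θ, r sin θ) = (20.141514, -19.450434)
h = r sin θ − e = -19.450434 − 18 = -37.450434
x = r cos θ + √(L² − h²) = 20.141514 + 88.393806 = 108.535321

108.5353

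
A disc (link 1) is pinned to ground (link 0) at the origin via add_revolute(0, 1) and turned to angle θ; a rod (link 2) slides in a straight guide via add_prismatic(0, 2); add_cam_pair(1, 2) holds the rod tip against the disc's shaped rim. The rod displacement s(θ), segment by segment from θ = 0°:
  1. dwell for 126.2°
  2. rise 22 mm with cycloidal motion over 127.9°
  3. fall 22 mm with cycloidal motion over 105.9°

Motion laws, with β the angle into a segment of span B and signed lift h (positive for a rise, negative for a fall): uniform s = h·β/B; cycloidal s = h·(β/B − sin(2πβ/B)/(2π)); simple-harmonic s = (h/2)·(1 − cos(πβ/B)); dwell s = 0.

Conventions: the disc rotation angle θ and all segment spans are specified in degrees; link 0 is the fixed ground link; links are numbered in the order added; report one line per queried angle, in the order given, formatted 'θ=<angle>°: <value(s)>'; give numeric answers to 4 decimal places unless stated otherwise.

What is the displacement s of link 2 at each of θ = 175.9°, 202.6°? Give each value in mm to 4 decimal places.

segment 1 (0° to 126.2°, dwell): s unchanged at 0.0000
θ = 175.9° falls in segment 2 (126.2° to 254.1°, cycloidal, h = 22): β = 175.9 − 126.2 = 49.7°, B = 127.9°; Δs = 22·(0.3886 − sin(2π·0.3886)/(2π)) = 6.2931; s = 0.0000 + 6.2931 = 6.2931
θ = 202.6° falls in segment 2 (126.2° to 254.1°, cycloidal, h = 22): β = 202.6 − 126.2 = 76.4°, B = 127.9°; Δs = 22·(0.5973 − sin(2π·0.5973)/(2π)) = 15.1520; s = 0.0000 + 15.1520 = 15.1520

θ=175.9°: 6.2931
θ=202.6°: 15.1520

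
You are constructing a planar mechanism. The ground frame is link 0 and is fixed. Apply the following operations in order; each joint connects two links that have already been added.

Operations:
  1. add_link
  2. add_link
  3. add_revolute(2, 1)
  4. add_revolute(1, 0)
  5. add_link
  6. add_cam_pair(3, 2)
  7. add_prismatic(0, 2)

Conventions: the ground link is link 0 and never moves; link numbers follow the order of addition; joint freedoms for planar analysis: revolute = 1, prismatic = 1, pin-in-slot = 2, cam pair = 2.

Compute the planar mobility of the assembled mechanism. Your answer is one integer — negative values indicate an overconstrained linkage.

L=1 J1=0 J2=0
add link → L=2 J1=0 J2=0
add link → L=3 J1=0 J2=0
R@2,1 dof=1 J1 → L=3 J1=1 J2=0
R@1,0 dof=1 J1 → L=3 J1=2 J2=0
add link → L=4 J1=2 J2=0
C@3,2 dof=2 J2 → L=4 J1=2 J2=1
P@0,2 dof=1 J1 → L=4 J1=3 J2=1
M=3(L−1)−2J1−J2=3·3−2·3−1=2

M = 2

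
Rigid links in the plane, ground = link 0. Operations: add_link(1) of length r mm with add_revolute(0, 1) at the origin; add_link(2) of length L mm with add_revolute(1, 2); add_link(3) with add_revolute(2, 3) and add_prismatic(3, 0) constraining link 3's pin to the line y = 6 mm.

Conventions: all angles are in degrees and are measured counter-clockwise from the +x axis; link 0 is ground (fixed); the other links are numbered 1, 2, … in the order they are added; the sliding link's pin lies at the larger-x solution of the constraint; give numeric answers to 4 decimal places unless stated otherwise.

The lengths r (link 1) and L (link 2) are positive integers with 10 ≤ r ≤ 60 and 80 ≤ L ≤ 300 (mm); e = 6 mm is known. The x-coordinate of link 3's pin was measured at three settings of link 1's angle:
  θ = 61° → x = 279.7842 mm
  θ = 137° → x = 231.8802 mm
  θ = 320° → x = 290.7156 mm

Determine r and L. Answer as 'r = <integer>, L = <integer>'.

constraint per measurement: (x − r cos θ)² + (r sin θ − e)² = L²
subtracting the θ₁ and θ₂ equations cancels the r² and L² terms:
r = (x₁² − x₂²) / (2[(x₁cos θ₁ + e sin θ₁) − (x₂cos θ₂ + e sin θ₂)]) = 40.0001 → r = 40
L² = (x₁ − r cos θ₁)² + (r sin θ₁ − e)² = 68644.0154 → L = 262.0000 → L = 262
check at θ₃=320°: x = 290.7156 (printed 290.7156) ✓

r = 40, L = 262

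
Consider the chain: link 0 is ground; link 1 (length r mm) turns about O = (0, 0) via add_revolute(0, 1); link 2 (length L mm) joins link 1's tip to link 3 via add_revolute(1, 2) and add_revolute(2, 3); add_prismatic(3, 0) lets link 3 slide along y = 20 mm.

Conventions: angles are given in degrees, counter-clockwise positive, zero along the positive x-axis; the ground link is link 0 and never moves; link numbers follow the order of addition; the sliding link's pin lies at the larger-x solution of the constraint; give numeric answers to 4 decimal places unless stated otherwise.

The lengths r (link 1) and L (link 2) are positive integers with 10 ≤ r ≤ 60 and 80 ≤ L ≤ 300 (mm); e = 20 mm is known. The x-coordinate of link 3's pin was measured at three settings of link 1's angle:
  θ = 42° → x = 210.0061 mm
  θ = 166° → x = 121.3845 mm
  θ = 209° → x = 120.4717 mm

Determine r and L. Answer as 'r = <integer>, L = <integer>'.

constraint per measurement: (x − r cos θ)² + (r sin θ − e)² = L²
subtracting the θ₁ and θ₂ equations cancels the r² and L² terms:
r = (x₁² − x₂²) / (2[(x₁cos θ₁ + e sin θ₁) − (x₂cos θ₂ + e sin θ₂)]) = 52.0000 → r = 52
L² = (x₁ − r cos θ₁)² + (r sin θ₁ − e)² = 29584.0159 → L = 172.0000 → L = 172
check at θ₃=209°: x = 120.4717 (printed 120.4717) ✓

r = 52, L = 172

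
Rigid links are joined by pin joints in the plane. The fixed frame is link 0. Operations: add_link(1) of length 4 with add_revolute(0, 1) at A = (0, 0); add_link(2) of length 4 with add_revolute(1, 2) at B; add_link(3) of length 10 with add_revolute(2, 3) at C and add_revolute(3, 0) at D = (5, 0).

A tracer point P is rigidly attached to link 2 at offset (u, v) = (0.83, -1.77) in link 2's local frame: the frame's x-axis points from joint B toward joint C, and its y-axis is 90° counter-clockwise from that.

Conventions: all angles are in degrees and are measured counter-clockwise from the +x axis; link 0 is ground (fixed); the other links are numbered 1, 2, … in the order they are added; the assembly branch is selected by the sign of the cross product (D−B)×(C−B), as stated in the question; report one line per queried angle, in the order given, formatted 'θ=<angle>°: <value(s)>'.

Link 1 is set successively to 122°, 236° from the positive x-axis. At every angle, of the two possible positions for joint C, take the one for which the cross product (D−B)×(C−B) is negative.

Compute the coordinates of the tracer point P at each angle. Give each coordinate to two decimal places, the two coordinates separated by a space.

A=(0,0), D=(5.00,0)
θ=122°: B = A + 4.00·(cos122°, sin122°) = (-2.1197, 3.3922)
θ=122°: |BD| = 7.8865
θ=122°: circle(B,4.00) ∩ circle(D,10.00): a=-1.3823, h=3.7536
θ=122°:   candidates: C₊=(-1.7531,7.3754) cross=29.602; C₋=(-4.9821,0.5982) cross=-29.602
θ=122°:   branch - wants cross < 0 → take C=(-4.9821,0.5982) (cross=-29.602)
θ=122°: ex = (C−B)/|BC| = (-0.7156,-0.6985); ey = (0.6985,-0.7156)
θ=122°: P = B + 0.83·ex + -1.77·ey = (-3.9500,4.0791)
θ=236°: B = A + 4.00·(cos236°, sin236°) = (-2.2368, -3.3162)
θ=236°: |BD| = 7.9604
θ=236°: circle(B,4.00) ∩ circle(D,10.00): a=-1.2959, h=3.7843
θ=236°:   candidates: C₊=(-4.9914,-0.4158) cross=30.124; C₋=(-1.8385,-7.2963) cross=-30.124
θ=236°:   branch - wants cross < 0 → take C=(-1.8385,-7.2963) (cross=-30.124)
θ=236°: ex = (C−B)/|BC| = (0.0996,-0.9950); ey = (0.9950,0.0996)
θ=236°: P = B + 0.83·ex + -1.77·ey = (-3.9153,-4.3183)

θ=122°: -3.95 4.08
θ=236°: -3.92 -4.32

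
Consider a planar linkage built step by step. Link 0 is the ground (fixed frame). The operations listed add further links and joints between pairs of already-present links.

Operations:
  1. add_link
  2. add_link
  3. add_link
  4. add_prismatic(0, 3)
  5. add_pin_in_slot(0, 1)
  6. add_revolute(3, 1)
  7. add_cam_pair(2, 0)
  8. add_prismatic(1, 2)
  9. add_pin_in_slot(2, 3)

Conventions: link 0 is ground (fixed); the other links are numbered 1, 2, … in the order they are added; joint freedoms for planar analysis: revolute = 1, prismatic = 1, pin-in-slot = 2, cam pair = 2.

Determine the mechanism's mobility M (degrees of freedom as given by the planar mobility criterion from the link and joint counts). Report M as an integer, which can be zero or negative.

ground; <1,0,0>
#1 <2,0,0>
#2 <3,0,0>
#3 <4,0,0>
P:0↔3 J1 <4,1,0>
PS:0↔1 J2 <4,1,1>
R:3↔1 J1 <4,2,1>
C:2↔0 J2 <4,2,2>
P:1↔2 J1 <4,3,2>
PS:2↔3 J2 <4,3,3>
3×3 − 2×3 − 1×3 = 0

M = 0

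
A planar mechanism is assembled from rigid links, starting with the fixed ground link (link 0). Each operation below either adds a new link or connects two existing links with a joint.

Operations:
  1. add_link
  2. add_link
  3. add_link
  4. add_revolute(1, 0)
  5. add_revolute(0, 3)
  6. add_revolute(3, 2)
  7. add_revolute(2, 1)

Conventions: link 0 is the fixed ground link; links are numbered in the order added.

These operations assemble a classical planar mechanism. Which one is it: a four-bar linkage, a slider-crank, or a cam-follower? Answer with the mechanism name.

links: 4 (incl. ground); joints: 4 revolute, 0 prismatic, 0 higher (cam) pair, forming one closed loop
4 links in a single 4R loop → four-bar linkage

four-bar linkage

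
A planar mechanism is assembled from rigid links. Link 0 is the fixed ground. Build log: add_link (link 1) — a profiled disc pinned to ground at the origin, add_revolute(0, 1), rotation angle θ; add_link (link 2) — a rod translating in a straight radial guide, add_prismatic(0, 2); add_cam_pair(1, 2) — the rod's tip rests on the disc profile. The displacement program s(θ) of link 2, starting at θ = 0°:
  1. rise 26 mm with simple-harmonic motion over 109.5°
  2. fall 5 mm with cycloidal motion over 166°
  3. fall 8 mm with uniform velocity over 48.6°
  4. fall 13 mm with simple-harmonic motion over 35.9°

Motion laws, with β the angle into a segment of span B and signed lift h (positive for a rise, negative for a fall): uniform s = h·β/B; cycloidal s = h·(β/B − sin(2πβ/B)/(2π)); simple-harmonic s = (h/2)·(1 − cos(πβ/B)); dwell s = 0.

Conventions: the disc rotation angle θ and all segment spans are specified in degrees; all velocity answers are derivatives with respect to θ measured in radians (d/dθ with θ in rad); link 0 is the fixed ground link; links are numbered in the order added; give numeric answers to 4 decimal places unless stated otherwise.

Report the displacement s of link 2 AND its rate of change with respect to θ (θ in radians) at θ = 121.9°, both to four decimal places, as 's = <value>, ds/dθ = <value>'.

seg 1 [0°–109.5°] simple-harmonic, h=26: full span → s += 26 → s = 26.0000
seg 2 [109.5°–275.5°] cycloidal, h=-5: θ=121.9° here. β=12.4, B=166. -5·(0.0747 − sin(2π·0.0747)/(2π)) = -0.0136 → s = 25.9864
velocity in seg [109.5°–275.5°] (cycloidal), θ in radians: β = 12.4° = 0.2164 rad, B = 166° = 2.8972 rad; ds/dθ = (h/B)(1 − cos(2πβ/B)) = ((-5)/2.8972)(1 − cos(2π·0.0747)) = -0.186618 mm/rad

s = 25.9864, ds/dθ = -0.1866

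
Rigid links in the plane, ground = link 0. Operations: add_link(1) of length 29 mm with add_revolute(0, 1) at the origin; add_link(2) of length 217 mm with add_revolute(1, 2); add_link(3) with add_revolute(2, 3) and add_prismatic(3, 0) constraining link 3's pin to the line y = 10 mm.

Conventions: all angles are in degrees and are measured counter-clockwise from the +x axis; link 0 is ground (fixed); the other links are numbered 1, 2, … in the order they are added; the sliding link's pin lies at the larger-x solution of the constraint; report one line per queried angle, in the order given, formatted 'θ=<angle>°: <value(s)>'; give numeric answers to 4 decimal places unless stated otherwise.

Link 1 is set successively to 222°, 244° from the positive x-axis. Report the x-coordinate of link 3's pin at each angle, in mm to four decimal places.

geometry: r = 29 mm, L = 217 mm, e = 10 mm
θ=222°: crank pin P = (r cos θ, r sin θ) = (-21.551200, -19.404788)
θ=222°: h = r sin θ − e = -19.404788 − 10 = -29.404788
θ=222°: x = r cos θ + √(L² − h²) = -21.551200 + 214.998508 = 193.447308
θ=244°: crank pin P = (r cos θ, r sin θ) = (-12.712763, -26.065027)
θ=244°: h = r sin θ − e = -26.065027 − 10 = -36.065027
θ=244°: x = r cos θ + √(L² − h²) = -12.712763 + 213.982041 = 201.269278

θ=222°: 193.4473
θ=244°: 201.2693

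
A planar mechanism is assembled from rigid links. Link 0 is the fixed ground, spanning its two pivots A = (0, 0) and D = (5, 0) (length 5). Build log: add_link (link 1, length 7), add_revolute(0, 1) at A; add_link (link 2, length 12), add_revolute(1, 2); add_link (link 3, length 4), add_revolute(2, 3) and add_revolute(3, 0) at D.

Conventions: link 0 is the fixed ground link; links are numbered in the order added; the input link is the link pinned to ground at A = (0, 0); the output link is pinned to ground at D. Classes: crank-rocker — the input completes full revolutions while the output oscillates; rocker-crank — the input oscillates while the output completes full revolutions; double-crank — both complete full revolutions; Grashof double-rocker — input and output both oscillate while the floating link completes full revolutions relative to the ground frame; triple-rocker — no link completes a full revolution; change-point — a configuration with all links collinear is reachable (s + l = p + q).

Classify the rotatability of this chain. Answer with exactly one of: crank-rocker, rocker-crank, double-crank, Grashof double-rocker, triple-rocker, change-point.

lengths: ground=5, input=7, coupler=12, output=4
sorted: s=4 (shortest), l=12 (longest), p+q=12
s + l = 16 vs p + q = 12
s + l > p + q → non-Grashof → no link fully rotates → triple-rocker

triple-rocker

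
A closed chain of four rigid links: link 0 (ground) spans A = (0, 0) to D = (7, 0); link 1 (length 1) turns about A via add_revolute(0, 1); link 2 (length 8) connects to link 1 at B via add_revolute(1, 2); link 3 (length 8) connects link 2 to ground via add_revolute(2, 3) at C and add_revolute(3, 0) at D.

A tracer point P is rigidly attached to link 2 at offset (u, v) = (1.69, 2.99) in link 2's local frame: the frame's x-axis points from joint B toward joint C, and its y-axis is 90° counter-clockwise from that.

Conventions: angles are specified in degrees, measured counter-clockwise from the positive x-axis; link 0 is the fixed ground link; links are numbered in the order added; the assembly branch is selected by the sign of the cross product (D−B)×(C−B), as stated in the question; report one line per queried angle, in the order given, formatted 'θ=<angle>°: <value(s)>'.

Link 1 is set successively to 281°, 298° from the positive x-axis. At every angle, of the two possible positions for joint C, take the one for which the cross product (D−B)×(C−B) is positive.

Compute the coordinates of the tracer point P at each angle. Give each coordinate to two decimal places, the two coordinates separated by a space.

A=(0,0), D=(7.00,0)
θ=281°: B = A + 1.00·(cos281°, sin281°) = (0.1908, -0.9816)
θ=281°: |BD| = 6.8796
θ=281°: circle(B,8.00) ∩ circle(D,8.00): a=3.4398, h=7.2227
θ=281°:   candidates: C₊=(2.5648,6.6580) cross=49.689; C₋=(4.6260,-7.6396) cross=-49.689
θ=281°:   branch + wants cross > 0 → take C=(2.5648,6.6580) (cross=49.689)
θ=281°: ex = (C−B)/|BC| = (0.2968,0.9550); ey = (-0.9550,0.2968)
θ=281°: P = B + 1.69·ex + 2.99·ey = (-2.1630,1.5195)
θ=298°: B = A + 1.00·(cos298°, sin298°) = (0.4695, -0.8829)
θ=298°: |BD| = 6.5899
θ=298°: circle(B,8.00) ∩ circle(D,8.00): a=3.2950, h=7.2899
θ=298°:   candidates: C₊=(2.7580,6.7827) cross=48.040; C₋=(4.7115,-7.6657) cross=-48.040
θ=298°:   branch + wants cross > 0 → take C=(2.7580,6.7827) (cross=48.040)
θ=298°: ex = (C−B)/|BC| = (0.2861,0.9582); ey = (-0.9582,0.2861)
θ=298°: P = B + 1.69·ex + 2.99·ey = (-1.9121,1.5918)

θ=281°: -2.16 1.52
θ=298°: -1.91 1.59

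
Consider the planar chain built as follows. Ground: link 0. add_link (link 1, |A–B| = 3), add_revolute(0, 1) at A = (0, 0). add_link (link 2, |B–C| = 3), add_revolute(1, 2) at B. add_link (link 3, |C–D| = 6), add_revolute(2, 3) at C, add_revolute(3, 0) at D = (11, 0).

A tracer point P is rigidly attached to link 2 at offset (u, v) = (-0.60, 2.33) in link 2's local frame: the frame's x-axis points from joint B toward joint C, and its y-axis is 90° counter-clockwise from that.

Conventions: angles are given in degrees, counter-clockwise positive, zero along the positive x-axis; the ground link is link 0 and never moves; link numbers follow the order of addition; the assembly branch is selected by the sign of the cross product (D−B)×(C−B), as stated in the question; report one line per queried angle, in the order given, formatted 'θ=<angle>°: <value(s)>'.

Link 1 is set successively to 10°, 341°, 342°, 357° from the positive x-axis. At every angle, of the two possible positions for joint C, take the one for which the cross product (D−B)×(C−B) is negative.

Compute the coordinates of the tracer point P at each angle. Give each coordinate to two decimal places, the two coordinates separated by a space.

A=(0,0), D=(11.00,0)
θ=10°: B = A + 3.00·(cos10°, sin10°) = (2.9544, 0.5209)
θ=10°: |BD| = 8.0624
θ=10°: circle(B,3.00) ∩ circle(D,6.00): a=2.3568, h=1.8562
θ=10°:   candidates: C₊=(5.4262,2.2210) cross=14.966; C₋=(5.1863,-1.4837) cross=-14.966
θ=10°:   branch - wants cross < 0 → take C=(5.1863,-1.4837) (cross=-14.966)
θ=10°: ex = (C−B)/|BC| = (0.7440,-0.6682); ey = (0.6682,0.7440)
θ=10°: P = B + -0.60·ex + 2.33·ey = (4.0650,2.6553)
θ=341°: B = A + 3.00·(cos341°, sin341°) = (2.8366, -0.9767)
θ=341°: |BD| = 8.2217
θ=341°: circle(B,3.00) ∩ circle(D,6.00): a=2.4688, h=1.7044
θ=341°:   candidates: C₊=(5.0854,1.0089) cross=14.013; C₋=(5.4904,-2.3757) cross=-14.013
θ=341°:   branch - wants cross < 0 → take C=(5.4904,-2.3757) (cross=-14.013)
θ=341°: ex = (C−B)/|BC| = (0.8846,-0.4663); ey = (0.4663,0.8846)
θ=341°: P = B + -0.60·ex + 2.33·ey = (3.3924,1.3642)
θ=342°: B = A + 3.00·(cos342°, sin342°) = (2.8532, -0.9271)
θ=342°: |BD| = 8.1994
θ=342°: circle(B,3.00) ∩ circle(D,6.00): a=2.4532, h=1.7267
θ=342°:   candidates: C₊=(5.0955,1.0660) cross=14.158; C₋=(5.4859,-2.3653) cross=-14.158
θ=342°:   branch - wants cross < 0 → take C=(5.4859,-2.3653) (cross=-14.158)
θ=342°: ex = (C−B)/|BC| = (0.8776,-0.4794); ey = (0.4794,0.8776)
θ=342°: P = B + -0.60·ex + 2.33·ey = (3.4437,1.4054)
θ=357°: B = A + 3.00·(cos357°, sin357°) = (2.9959, -0.1570)
θ=357°: |BD| = 8.0057
θ=357°: circle(B,3.00) ∩ circle(D,6.00): a=2.3165, h=1.9062
θ=357°:   candidates: C₊=(5.2746,1.7943) cross=15.261; C₋=(5.3493,-2.0174) cross=-15.261
θ=357°:   branch - wants cross < 0 → take C=(5.3493,-2.0174) (cross=-15.261)
θ=357°: ex = (C−B)/|BC| = (0.7845,-0.6201); ey = (0.6201,0.7845)
θ=357°: P = B + -0.60·ex + 2.33·ey = (3.9701,2.0429)

θ=10°: 4.06 2.66
θ=341°: 3.39 1.36
θ=342°: 3.44 1.41
θ=357°: 3.97 2.04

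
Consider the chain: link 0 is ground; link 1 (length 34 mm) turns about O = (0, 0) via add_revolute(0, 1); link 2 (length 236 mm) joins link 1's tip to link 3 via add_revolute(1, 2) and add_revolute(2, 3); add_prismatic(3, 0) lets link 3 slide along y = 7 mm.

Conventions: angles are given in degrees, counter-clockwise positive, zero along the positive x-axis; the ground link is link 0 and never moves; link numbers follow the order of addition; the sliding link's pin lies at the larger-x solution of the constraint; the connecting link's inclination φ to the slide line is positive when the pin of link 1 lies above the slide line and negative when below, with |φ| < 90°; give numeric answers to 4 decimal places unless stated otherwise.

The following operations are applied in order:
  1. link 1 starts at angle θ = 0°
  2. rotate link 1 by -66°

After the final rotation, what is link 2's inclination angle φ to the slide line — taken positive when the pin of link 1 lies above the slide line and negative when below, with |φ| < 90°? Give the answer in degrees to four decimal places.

geometry: r = 34 mm, L = 236 mm, e = 7 mm; θ starts at 0°
rotate link 1 by -66°: θ ← 0° -66° = -66°
h = r sin θ − e = -31.060546 − 7 = -38.060546
sin φ = h / L = -38.060546 / 236 = -0.16127350
φ = arcsin(-0.16127350) = -9.280822°

-9.2808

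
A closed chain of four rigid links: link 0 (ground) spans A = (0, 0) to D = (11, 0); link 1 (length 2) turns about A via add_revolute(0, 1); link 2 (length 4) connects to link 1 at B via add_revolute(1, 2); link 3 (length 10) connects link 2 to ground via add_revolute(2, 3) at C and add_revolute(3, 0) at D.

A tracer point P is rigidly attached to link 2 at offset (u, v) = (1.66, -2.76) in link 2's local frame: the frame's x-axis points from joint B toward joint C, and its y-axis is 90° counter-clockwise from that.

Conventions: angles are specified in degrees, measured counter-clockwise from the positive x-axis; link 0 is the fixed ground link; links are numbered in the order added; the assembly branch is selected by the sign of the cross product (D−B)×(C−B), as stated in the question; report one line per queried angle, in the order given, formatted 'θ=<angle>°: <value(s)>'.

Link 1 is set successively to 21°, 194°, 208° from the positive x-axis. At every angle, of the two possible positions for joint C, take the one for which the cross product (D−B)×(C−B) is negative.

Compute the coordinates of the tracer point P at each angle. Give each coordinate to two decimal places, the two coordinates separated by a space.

A=(0,0), D=(11.00,0)
θ=21°: B = A + 2.00·(cos21°, sin21°) = (1.8672, 0.7167)
θ=21°: |BD| = 9.1609
θ=21°: circle(B,4.00) ∩ circle(D,10.00): a=-0.0042, h=4.0000
θ=21°:   candidates: C₊=(2.1759,4.7048) cross=36.644; C₋=(1.5500,-3.2707) cross=-36.644
θ=21°:   branch - wants cross < 0 → take C=(1.5500,-3.2707) (cross=-36.644)
θ=21°: ex = (C−B)/|BC| = (-0.0793,-0.9969); ey = (0.9969,-0.0793)
θ=21°: P = B + 1.66·ex + -2.76·ey = (-1.0158,-0.7192)
θ=194°: B = A + 2.00·(cos194°, sin194°) = (-1.9406, -0.4838)
θ=194°: |BD| = 12.9496
θ=194°: circle(B,4.00) ∩ circle(D,10.00): a=3.2315, h=2.3574
θ=194°:   candidates: C₊=(1.2006,1.9927) cross=30.528; C₋=(1.3767,-2.7189) cross=-30.528
θ=194°:   branch - wants cross < 0 → take C=(1.3767,-2.7189) (cross=-30.528)
θ=194°: ex = (C−B)/|BC| = (0.8293,-0.5588); ey = (0.5588,0.8293)
θ=194°: P = B + 1.66·ex + -2.76·ey = (-2.1061,-3.7003)
θ=208°: B = A + 2.00·(cos208°, sin208°) = (-1.7659, -0.9389)
θ=208°: |BD| = 12.8004
θ=208°: circle(B,4.00) ∩ circle(D,10.00): a=3.1190, h=2.5043
θ=208°:   candidates: C₊=(1.1610,1.7874) cross=32.056; C₋=(1.5284,-3.2077) cross=-32.056
θ=208°:   branch - wants cross < 0 → take C=(1.5284,-3.2077) (cross=-32.056)
θ=208°: ex = (C−B)/|BC| = (0.8236,-0.5672); ey = (0.5672,0.8236)
θ=208°: P = B + 1.66·ex + -2.76·ey = (-1.9642,-4.1536)

θ=21°: -1.02 -0.72
θ=194°: -2.11 -3.70
θ=208°: -1.96 -4.15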